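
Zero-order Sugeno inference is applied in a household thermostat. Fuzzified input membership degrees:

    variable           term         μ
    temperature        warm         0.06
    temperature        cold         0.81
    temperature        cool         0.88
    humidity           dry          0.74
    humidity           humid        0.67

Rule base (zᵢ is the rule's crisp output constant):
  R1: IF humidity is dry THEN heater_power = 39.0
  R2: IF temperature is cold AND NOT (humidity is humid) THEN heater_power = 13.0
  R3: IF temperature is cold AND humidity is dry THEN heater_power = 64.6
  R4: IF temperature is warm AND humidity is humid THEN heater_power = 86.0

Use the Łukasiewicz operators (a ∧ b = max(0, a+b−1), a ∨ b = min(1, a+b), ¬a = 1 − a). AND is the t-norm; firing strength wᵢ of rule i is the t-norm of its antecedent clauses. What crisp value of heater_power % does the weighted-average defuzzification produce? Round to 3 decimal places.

46.301

R1 (z=39.0): dry=0.74 → w = 0.74
R2 (z=13.0): cold=0.81, ¬humid=1−0.67=0.33; AND[max(0, a+b−1)] → w = 0.14
R3 (z=64.6): cold=0.81, dry=0.74; AND[max(0, a+b−1)] → w = 0.55
R4 (z=86.0): warm=0.06, humid=0.67; AND[max(0, a+b−1)] → w = 0.00
Weighted average = (0.74·39.0 + 0.14·13.0 + 0.55·64.6 + 0.00·86.0) / (0.74 + 0.14 + 0.55 + 0.00)
  = 66.2100 / 1.4300 = 46.301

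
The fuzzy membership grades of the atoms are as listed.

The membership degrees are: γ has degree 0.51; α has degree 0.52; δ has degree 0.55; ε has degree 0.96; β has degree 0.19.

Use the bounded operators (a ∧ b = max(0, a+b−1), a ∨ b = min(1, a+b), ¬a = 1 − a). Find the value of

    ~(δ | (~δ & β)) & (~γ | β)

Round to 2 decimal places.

0.13

~δ = 1 − 0.55 = 0.45
~δ & β = max(0, a+b−1) on (0.45, 0.19) = 0.00
δ | (~δ & β) = min(1, a+b) on (0.55, 0.00) = 0.55
~(δ | (~δ & β)) = 1 − 0.55 = 0.45
~γ = 1 − 0.51 = 0.49
~γ | β = min(1, a+b) on (0.49, 0.19) = 0.68
~(δ | (~δ & β)) & (~γ | β) = max(0, a+b−1) on (0.45, 0.68) = 0.13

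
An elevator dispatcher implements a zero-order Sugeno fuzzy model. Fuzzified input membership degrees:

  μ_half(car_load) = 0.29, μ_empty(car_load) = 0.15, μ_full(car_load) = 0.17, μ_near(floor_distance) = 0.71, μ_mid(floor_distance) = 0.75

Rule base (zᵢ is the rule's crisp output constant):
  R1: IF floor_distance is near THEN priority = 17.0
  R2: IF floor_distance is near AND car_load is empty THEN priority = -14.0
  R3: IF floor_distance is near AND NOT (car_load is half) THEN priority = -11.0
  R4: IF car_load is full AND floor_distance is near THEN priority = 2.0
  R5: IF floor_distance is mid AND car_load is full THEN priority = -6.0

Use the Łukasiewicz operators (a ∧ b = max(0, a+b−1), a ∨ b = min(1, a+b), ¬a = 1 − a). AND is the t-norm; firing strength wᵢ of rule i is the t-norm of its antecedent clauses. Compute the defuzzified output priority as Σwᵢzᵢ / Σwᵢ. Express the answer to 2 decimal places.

R1 (z=17.0): near=0.71 → w = 0.71
R2 (z=-14.0): near=0.71, empty=0.15; AND[max(0, a+b−1)] → w = 0.00
R3 (z=-11.0): near=0.71, ¬half=1−0.29=0.71; AND[max(0, a+b−1)] → w = 0.42
R4 (z=2.0): full=0.17, near=0.71; AND[max(0, a+b−1)] → w = 0.00
R5 (z=-6.0): mid=0.75, full=0.17; AND[max(0, a+b−1)] → w = 0.00
Weighted average = (0.71·17.0 + 0.00·-14.0 + 0.42·-11.0 + 0.00·2.0 + 0.00·-6.0) / (0.71 + 0.00 + 0.42 + 0.00 + 0.00)
  = 7.4500 / 1.1300 = 6.59

6.59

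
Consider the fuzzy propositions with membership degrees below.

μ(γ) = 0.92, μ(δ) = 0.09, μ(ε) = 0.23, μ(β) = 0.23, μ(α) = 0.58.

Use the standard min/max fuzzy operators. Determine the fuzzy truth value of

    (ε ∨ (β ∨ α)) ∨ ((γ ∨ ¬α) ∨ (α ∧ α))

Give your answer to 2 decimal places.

β ∨ α = max(a, b) on (0.23, 0.58) = 0.58
ε ∨ (β ∨ α) = max(a, b) on (0.23, 0.58) = 0.58
¬α = 1 − 0.58 = 0.42
γ ∨ ¬α = max(a, b) on (0.92, 0.42) = 0.92
α ∧ α = min(a, b) on (0.58, 0.58) = 0.58
(γ ∨ ¬α) ∨ (α ∧ α) = max(a, b) on (0.92, 0.58) = 0.92
(ε ∨ (β ∨ α)) ∨ ((γ ∨ ¬α) ∨ (α ∧ α)) = max(a, b) on (0.58, 0.92) = 0.92

0.92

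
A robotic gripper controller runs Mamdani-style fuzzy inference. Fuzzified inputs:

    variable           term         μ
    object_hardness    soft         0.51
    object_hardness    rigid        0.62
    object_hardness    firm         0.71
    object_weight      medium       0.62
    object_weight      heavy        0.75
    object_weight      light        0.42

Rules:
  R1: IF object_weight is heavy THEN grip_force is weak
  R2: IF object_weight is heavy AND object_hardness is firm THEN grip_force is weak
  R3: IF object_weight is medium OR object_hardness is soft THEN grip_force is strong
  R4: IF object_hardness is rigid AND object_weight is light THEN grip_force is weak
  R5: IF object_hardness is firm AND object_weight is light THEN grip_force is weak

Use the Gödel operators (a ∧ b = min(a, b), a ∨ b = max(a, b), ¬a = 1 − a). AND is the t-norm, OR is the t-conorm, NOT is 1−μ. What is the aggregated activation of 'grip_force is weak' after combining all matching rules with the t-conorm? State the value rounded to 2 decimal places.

0.75

R1: heavy=0.75 → w = 0.75
R2: heavy=0.75, firm=0.71; AND[min(a, b)] → w = 0.71
R3: medium=0.62, soft=0.51; OR[max(a, b)] → w = 0.62
R4: rigid=0.62, light=0.42; AND[min(a, b)] → w = 0.42
R5: firm=0.71, light=0.42; AND[min(a, b)] → w = 0.42
Rules with consequent 'weak': {R1, R2, R4, R5} → strengths 0.75, 0.71, 0.42, 0.42
Aggregate via t-conorm [max(a, b)]: 0.75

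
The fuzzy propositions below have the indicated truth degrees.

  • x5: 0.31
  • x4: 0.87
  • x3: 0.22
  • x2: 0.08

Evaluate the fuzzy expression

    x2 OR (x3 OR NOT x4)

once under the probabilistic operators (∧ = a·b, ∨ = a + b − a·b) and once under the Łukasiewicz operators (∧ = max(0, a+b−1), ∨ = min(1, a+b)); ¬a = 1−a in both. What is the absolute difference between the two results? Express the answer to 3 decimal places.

Under probabilistic:
  NOT x4 = 1 − 0.8700 = 0.1300
  x3 OR NOT x4 = a + b − a·b on (0.2200, 0.1300) = 0.3214
  x2 OR (x3 OR NOT x4) = a + b − a·b on (0.0800, 0.3214) = 0.3757
  → value = 0.3757
Under Łukasiewicz:
  NOT x4 = 1 − 0.87 = 0.13
  x3 OR NOT x4 = min(1, a+b) on (0.22, 0.13) = 0.35
  x2 OR (x3 OR NOT x4) = min(1, a+b) on (0.08, 0.35) = 0.43
  → value = 0.4300
|0.3757 − 0.4300| = 0.054

0.054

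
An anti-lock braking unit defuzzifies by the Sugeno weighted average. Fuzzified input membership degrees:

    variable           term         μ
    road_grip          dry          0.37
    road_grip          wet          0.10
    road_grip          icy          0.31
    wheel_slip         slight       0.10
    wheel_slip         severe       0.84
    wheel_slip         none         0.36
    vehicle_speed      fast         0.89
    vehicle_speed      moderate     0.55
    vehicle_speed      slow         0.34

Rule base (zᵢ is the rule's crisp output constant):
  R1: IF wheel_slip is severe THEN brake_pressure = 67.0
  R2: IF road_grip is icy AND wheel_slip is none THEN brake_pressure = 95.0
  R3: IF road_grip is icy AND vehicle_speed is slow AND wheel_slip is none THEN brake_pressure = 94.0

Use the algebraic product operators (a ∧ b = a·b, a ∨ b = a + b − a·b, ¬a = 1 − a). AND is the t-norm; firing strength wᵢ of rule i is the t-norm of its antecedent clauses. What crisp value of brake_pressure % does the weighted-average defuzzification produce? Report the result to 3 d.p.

R1 (z=67.0): severe=0.84 → w = 0.8400
R2 (z=95.0): icy=0.31, none=0.36; AND[a·b] → w = 0.1116
R3 (z=94.0): icy=0.31, slow=0.34, none=0.36; AND[a·b] → w = 0.0379
Weighted average = (0.8400·67.0 + 0.1116·95.0 + 0.0379·94.0) / (0.8400 + 0.1116 + 0.0379)
  = 70.4487 / 0.9895 = 71.193

71.193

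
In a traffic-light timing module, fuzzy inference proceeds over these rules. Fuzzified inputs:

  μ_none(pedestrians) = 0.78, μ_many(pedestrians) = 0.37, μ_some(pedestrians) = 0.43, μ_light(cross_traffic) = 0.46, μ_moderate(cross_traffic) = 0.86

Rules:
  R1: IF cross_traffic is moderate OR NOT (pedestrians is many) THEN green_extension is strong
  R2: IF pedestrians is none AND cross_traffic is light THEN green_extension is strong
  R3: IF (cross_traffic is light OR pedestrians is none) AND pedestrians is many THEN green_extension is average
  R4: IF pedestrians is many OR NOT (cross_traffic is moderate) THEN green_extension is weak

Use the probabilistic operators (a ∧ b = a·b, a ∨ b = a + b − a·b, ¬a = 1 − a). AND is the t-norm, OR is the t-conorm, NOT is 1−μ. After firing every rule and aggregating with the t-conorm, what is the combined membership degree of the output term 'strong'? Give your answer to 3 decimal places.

R1: moderate=0.86, ¬many=1−0.37=0.63; OR[a + b − a·b] → w = 0.9482
R2: none=0.78, light=0.46; AND[a·b] → w = 0.3588
R3: (light=0.46 OR none=0.78) = 0.8812; AND[a·b] with many=0.37 → w = 0.3260
R4: many=0.37, ¬moderate=1−0.86=0.14; OR[a + b − a·b] → w = 0.4582
Rules with consequent 'strong': {R1, R2} → strengths 0.9482, 0.3588
Aggregate via t-conorm [a + b − a·b]: 0.9668

0.967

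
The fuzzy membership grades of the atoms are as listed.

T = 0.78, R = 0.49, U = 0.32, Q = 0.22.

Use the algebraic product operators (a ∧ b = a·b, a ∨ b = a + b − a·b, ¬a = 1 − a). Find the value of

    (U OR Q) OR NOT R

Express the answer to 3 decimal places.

U OR Q = a + b − a·b on (0.3200, 0.2200) = 0.4696
NOT R = 1 − 0.4900 = 0.5100
(U OR Q) OR NOT R = a + b − a·b on (0.4696, 0.5100) = 0.7401

0.740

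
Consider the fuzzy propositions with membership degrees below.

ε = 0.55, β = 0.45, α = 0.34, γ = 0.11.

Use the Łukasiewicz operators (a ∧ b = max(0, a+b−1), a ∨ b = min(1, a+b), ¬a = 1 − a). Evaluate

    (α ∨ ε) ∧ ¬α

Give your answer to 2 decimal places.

α ∨ ε = min(1, a+b) on (0.34, 0.55) = 0.89
¬α = 1 − 0.34 = 0.66
(α ∨ ε) ∧ ¬α = max(0, a+b−1) on (0.89, 0.66) = 0.55

0.55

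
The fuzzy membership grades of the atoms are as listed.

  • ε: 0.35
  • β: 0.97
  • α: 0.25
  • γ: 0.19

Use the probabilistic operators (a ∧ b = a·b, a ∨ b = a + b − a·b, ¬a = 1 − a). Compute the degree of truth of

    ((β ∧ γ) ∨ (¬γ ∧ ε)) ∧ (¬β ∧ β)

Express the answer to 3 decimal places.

0.012

β ∧ γ = a·b on (0.9700, 0.1900) = 0.1843
¬γ = 1 − 0.1900 = 0.8100
¬γ ∧ ε = a·b on (0.8100, 0.3500) = 0.2835
(β ∧ γ) ∨ (¬γ ∧ ε) = a + b − a·b on (0.1843, 0.2835) = 0.4156
¬β = 1 − 0.9700 = 0.0300
¬β ∧ β = a·b on (0.0300, 0.9700) = 0.0291
((β ∧ γ) ∨ (¬γ ∧ ε)) ∧ (¬β ∧ β) = a·b on (0.4156, 0.0291) = 0.0121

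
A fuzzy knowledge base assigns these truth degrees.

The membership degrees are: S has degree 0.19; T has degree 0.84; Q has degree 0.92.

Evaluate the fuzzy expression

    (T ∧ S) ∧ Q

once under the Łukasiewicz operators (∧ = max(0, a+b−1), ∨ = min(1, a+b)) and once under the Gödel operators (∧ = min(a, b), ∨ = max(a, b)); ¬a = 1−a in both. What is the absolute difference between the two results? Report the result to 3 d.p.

0.190

Under Łukasiewicz:
  T ∧ S = max(0, a+b−1) on (0.84, 0.19) = 0.03
  (T ∧ S) ∧ Q = max(0, a+b−1) on (0.03, 0.92) = 0.00
  → value = 0.0000
Under Gödel:
  T ∧ S = min(a, b) on (0.84, 0.19) = 0.19
  (T ∧ S) ∧ Q = min(a, b) on (0.19, 0.92) = 0.19
  → value = 0.1900
|0.0000 − 0.1900| = 0.190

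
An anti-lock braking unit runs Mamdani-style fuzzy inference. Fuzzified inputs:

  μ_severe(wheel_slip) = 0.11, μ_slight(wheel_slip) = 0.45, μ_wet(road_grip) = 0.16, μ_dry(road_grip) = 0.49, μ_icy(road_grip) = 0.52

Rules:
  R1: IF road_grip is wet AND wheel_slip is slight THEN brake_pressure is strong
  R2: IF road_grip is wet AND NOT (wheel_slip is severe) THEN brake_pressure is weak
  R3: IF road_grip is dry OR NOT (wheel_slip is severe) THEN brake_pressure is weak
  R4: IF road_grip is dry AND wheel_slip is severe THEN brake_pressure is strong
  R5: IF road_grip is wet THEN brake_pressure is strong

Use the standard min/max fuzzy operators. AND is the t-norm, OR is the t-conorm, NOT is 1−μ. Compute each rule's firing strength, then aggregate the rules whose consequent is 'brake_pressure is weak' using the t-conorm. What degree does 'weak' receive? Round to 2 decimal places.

0.89

R1: wet=0.16, slight=0.45; AND[min(a, b)] → w = 0.16
R2: wet=0.16, ¬severe=1−0.11=0.89; AND[min(a, b)] → w = 0.16
R3: dry=0.49, ¬severe=1−0.11=0.89; OR[max(a, b)] → w = 0.89
R4: dry=0.49, severe=0.11; AND[min(a, b)] → w = 0.11
R5: wet=0.16 → w = 0.16
Rules with consequent 'weak': {R2, R3} → strengths 0.16, 0.89
Aggregate via t-conorm [max(a, b)]: 0.89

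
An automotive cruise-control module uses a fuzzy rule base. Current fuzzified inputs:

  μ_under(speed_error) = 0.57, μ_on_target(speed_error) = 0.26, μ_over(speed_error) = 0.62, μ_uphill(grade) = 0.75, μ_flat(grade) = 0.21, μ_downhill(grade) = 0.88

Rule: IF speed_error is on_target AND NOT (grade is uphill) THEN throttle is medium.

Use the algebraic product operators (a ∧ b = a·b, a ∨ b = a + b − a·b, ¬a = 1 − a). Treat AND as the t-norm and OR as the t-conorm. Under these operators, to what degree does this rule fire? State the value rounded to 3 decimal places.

0.065

firing strength: on_target=0.26, ¬uphill=1−0.75=0.25; AND[a·b] → w = 0.0650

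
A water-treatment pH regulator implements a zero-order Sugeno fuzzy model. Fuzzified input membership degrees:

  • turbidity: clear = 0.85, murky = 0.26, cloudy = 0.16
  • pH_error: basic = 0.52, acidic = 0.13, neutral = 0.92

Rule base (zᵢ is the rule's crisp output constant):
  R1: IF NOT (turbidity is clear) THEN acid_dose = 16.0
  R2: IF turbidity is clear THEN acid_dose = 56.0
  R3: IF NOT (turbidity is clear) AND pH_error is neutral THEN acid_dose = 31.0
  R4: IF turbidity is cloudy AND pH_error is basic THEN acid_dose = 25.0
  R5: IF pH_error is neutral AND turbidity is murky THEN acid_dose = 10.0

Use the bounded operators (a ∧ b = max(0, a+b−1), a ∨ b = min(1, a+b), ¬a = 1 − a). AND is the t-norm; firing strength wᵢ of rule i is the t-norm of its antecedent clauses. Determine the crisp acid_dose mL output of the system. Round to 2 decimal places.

R1 (z=16.0): ¬clear=1−0.85=0.15 → w = 0.15
R2 (z=56.0): clear=0.85 → w = 0.85
R3 (z=31.0): ¬clear=1−0.85=0.15, neutral=0.92; AND[max(0, a+b−1)] → w = 0.07
R4 (z=25.0): cloudy=0.16, basic=0.52; AND[max(0, a+b−1)] → w = 0.00
R5 (z=10.0): neutral=0.92, murky=0.26; AND[max(0, a+b−1)] → w = 0.18
Weighted average = (0.15·16.0 + 0.85·56.0 + 0.07·31.0 + 0.00·25.0 + 0.18·10.0) / (0.15 + 0.85 + 0.07 + 0.00 + 0.18)
  = 53.9700 / 1.2500 = 43.18

43.18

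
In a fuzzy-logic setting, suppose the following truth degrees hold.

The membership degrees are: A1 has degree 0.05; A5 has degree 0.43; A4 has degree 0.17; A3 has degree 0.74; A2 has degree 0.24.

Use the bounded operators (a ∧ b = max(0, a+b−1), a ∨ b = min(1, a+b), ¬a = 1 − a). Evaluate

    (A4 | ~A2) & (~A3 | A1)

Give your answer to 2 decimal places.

~A2 = 1 − 0.24 = 0.76
A4 | ~A2 = min(1, a+b) on (0.17, 0.76) = 0.93
~A3 = 1 − 0.74 = 0.26
~A3 | A1 = min(1, a+b) on (0.26, 0.05) = 0.31
(A4 | ~A2) & (~A3 | A1) = max(0, a+b−1) on (0.93, 0.31) = 0.24

0.24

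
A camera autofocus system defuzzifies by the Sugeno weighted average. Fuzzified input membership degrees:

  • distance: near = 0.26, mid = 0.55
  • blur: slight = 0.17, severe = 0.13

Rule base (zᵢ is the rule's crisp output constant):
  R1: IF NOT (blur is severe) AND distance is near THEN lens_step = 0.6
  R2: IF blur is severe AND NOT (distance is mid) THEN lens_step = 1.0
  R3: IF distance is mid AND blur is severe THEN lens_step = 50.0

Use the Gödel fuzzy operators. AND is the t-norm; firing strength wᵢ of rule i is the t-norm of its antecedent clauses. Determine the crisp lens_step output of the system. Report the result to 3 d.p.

R1 (z=0.6): ¬severe=1−0.13=0.87, near=0.26; AND[min(a, b)] → w = 0.26
R2 (z=1.0): severe=0.13, ¬mid=1−0.55=0.45; AND[min(a, b)] → w = 0.13
R3 (z=50.0): mid=0.55, severe=0.13; AND[min(a, b)] → w = 0.13
Weighted average = (0.26·0.6 + 0.13·1.0 + 0.13·50.0) / (0.26 + 0.13 + 0.13)
  = 6.7860 / 0.5200 = 13.050

13.050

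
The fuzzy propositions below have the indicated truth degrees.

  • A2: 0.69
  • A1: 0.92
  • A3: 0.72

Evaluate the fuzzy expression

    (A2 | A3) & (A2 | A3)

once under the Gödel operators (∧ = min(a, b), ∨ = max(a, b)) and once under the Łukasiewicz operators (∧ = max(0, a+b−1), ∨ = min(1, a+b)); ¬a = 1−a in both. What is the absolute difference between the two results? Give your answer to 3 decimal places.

0.280

Under Gödel:
  A2 | A3 = max(a, b) on (0.69, 0.72) = 0.72
  A2 | A3 = max(a, b) on (0.69, 0.72) = 0.72
  (A2 | A3) & (A2 | A3) = min(a, b) on (0.72, 0.72) = 0.72
  → value = 0.7200
Under Łukasiewicz:
  A2 | A3 = min(1, a+b) on (0.69, 0.72) = 1.00
  A2 | A3 = min(1, a+b) on (0.69, 0.72) = 1.00
  (A2 | A3) & (A2 | A3) = max(0, a+b−1) on (1.00, 1.00) = 1.00
  → value = 1.0000
|0.7200 − 1.0000| = 0.280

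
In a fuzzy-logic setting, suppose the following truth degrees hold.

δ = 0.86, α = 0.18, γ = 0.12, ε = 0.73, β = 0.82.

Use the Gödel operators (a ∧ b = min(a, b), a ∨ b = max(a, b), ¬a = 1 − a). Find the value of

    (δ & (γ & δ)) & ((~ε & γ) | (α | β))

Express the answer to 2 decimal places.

0.12

γ & δ = min(a, b) on (0.12, 0.86) = 0.12
δ & (γ & δ) = min(a, b) on (0.86, 0.12) = 0.12
~ε = 1 − 0.73 = 0.27
~ε & γ = min(a, b) on (0.27, 0.12) = 0.12
α | β = max(a, b) on (0.18, 0.82) = 0.82
(~ε & γ) | (α | β) = max(a, b) on (0.12, 0.82) = 0.82
(δ & (γ & δ)) & ((~ε & γ) | (α | β)) = min(a, b) on (0.12, 0.82) = 0.12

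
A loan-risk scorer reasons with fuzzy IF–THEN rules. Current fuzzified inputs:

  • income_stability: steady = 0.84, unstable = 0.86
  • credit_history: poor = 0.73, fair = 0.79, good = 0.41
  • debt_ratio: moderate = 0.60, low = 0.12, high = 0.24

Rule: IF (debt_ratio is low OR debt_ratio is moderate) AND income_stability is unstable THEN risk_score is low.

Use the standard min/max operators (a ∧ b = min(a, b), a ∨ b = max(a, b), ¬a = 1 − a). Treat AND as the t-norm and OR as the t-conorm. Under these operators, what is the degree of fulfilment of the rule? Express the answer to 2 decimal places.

firing strength: (low=0.12 OR moderate=0.60) = 0.60; AND[min(a, b)] with unstable=0.86 → w = 0.60

0.60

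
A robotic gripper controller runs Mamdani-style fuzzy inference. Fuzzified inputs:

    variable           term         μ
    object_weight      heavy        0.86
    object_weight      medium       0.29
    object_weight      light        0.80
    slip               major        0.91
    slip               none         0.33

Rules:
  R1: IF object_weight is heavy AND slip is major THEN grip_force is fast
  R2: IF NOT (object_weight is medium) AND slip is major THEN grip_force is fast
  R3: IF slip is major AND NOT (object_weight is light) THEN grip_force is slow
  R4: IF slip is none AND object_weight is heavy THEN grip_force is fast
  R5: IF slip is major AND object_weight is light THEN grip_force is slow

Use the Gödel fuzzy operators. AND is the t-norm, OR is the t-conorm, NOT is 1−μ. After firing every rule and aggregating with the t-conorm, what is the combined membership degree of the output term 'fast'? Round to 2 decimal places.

R1: heavy=0.86, major=0.91; AND[min(a, b)] → w = 0.86
R2: ¬medium=1−0.29=0.71, major=0.91; AND[min(a, b)] → w = 0.71
R3: major=0.91, ¬light=1−0.80=0.20; AND[min(a, b)] → w = 0.20
R4: none=0.33, heavy=0.86; AND[min(a, b)] → w = 0.33
R5: major=0.91, light=0.80; AND[min(a, b)] → w = 0.80
Rules with consequent 'fast': {R1, R2, R4} → strengths 0.86, 0.71, 0.33
Aggregate via t-conorm [max(a, b)]: 0.86

0.86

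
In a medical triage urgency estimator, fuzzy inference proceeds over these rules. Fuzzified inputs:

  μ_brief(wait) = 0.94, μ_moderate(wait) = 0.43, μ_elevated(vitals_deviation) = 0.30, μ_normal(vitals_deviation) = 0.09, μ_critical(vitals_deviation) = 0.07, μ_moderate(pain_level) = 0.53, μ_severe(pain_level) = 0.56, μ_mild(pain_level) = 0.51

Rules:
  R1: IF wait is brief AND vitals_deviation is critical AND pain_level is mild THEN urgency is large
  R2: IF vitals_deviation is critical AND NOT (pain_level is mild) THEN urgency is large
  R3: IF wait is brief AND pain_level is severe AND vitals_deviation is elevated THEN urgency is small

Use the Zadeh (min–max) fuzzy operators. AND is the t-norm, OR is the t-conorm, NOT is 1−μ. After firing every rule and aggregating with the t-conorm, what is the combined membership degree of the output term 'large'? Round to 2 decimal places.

R1: brief=0.94, critical=0.07, mild=0.51; AND[min(a, b)] → w = 0.07
R2: critical=0.07, ¬mild=1−0.51=0.49; AND[min(a, b)] → w = 0.07
R3: brief=0.94, severe=0.56, elevated=0.30; AND[min(a, b)] → w = 0.30
Rules with consequent 'large': {R1, R2} → strengths 0.07, 0.07
Aggregate via t-conorm [max(a, b)]: 0.07

0.07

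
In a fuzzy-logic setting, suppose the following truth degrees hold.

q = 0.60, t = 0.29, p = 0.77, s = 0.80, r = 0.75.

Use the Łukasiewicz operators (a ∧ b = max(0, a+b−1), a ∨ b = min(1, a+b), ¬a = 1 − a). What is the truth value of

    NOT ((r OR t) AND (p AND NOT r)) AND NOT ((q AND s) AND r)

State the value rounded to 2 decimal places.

0.83

r OR t = min(1, a+b) on (0.75, 0.29) = 1.00
NOT r = 1 − 0.75 = 0.25
p AND NOT r = max(0, a+b−1) on (0.77, 0.25) = 0.02
(r OR t) AND (p AND NOT r) = max(0, a+b−1) on (1.00, 0.02) = 0.02
NOT ((r OR t) AND (p AND NOT r)) = 1 − 0.02 = 0.98
q AND s = max(0, a+b−1) on (0.60, 0.80) = 0.40
(q AND s) AND r = max(0, a+b−1) on (0.40, 0.75) = 0.15
NOT ((q AND s) AND r) = 1 − 0.15 = 0.85
NOT ((r OR t) AND (p AND NOT r)) AND NOT ((q AND s) AND r) = max(0, a+b−1) on (0.98, 0.85) = 0.83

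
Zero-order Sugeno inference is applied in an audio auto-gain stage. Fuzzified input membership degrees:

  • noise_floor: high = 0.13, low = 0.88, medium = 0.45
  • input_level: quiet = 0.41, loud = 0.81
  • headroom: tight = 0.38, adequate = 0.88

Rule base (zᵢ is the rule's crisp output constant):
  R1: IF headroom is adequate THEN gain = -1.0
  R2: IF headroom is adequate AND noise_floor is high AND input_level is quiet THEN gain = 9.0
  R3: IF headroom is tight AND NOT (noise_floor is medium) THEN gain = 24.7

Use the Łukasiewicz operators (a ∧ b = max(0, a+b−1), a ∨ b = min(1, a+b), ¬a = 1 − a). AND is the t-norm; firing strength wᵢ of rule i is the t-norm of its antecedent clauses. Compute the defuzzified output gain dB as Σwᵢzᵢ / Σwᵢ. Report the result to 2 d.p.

R1 (z=-1.0): adequate=0.88 → w = 0.88
R2 (z=9.0): adequate=0.88, high=0.13, quiet=0.41; AND[max(0, a+b−1)] → w = 0.00
R3 (z=24.7): tight=0.38, ¬medium=1−0.45=0.55; AND[max(0, a+b−1)] → w = 0.00
Weighted average = (0.88·-1.0 + 0.00·9.0 + 0.00·24.7) / (0.88 + 0.00 + 0.00)
  = -0.8800 / 0.8800 = -1.00

-1.00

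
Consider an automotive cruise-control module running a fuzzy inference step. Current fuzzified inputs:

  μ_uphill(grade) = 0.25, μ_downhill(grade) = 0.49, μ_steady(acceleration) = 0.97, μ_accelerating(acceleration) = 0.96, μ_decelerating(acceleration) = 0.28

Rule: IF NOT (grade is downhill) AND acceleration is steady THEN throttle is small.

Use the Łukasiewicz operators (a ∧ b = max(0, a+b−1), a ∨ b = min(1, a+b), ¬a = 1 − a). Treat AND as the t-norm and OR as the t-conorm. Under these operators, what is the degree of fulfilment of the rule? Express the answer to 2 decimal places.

0.48

firing strength: ¬downhill=1−0.49=0.51, steady=0.97; AND[max(0, a+b−1)] → w = 0.48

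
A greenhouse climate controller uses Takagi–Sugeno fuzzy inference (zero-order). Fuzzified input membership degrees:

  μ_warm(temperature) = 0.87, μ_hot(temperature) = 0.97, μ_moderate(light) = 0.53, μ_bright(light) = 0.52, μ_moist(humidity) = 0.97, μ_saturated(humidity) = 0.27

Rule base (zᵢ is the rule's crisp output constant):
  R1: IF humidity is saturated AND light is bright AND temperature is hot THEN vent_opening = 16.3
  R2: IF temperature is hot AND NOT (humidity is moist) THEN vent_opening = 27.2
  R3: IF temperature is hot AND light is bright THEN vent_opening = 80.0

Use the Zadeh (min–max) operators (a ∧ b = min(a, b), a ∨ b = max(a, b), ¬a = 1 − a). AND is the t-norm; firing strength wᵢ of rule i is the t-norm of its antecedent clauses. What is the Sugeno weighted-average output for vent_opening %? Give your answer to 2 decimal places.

57.09

R1 (z=16.3): saturated=0.27, bright=0.52, hot=0.97; AND[min(a, b)] → w = 0.27
R2 (z=27.2): hot=0.97, ¬moist=1−0.97=0.03; AND[min(a, b)] → w = 0.03
R3 (z=80.0): hot=0.97, bright=0.52; AND[min(a, b)] → w = 0.52
Weighted average = (0.27·16.3 + 0.03·27.2 + 0.52·80.0) / (0.27 + 0.03 + 0.52)
  = 46.8170 / 0.8200 = 57.09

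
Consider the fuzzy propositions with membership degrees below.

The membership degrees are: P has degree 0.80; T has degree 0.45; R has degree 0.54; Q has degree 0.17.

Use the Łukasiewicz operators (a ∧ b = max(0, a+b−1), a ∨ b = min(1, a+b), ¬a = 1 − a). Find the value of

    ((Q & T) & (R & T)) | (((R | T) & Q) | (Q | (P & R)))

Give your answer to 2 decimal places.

0.67

Q & T = max(0, a+b−1) on (0.17, 0.45) = 0.00
R & T = max(0, a+b−1) on (0.54, 0.45) = 0.00
(Q & T) & (R & T) = max(0, a+b−1) on (0.00, 0.00) = 0.00
R | T = min(1, a+b) on (0.54, 0.45) = 0.99
(R | T) & Q = max(0, a+b−1) on (0.99, 0.17) = 0.16
P & R = max(0, a+b−1) on (0.80, 0.54) = 0.34
Q | (P & R) = min(1, a+b) on (0.17, 0.34) = 0.51
((R | T) & Q) | (Q | (P & R)) = min(1, a+b) on (0.16, 0.51) = 0.67
((Q & T) & (R & T)) | (((R | T) & Q) | (Q | (P & R))) = min(1, a+b) on (0.00, 0.67) = 0.67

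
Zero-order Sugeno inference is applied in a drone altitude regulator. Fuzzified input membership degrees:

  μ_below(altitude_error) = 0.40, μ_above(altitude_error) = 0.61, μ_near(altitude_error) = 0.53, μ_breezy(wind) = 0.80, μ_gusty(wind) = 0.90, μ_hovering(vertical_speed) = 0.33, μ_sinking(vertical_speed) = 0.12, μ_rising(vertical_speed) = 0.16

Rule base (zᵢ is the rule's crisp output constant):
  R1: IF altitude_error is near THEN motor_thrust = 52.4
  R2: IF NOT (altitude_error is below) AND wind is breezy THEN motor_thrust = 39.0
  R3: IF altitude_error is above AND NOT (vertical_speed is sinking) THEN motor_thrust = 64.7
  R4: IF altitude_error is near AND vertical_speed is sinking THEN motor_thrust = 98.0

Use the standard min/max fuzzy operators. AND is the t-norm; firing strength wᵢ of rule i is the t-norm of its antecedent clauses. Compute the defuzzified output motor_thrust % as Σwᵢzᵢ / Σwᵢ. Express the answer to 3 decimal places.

R1 (z=52.4): near=0.53 → w = 0.53
R2 (z=39.0): ¬below=1−0.40=0.60, breezy=0.80; AND[min(a, b)] → w = 0.60
R3 (z=64.7): above=0.61, ¬sinking=1−0.12=0.88; AND[min(a, b)] → w = 0.61
R4 (z=98.0): near=0.53, sinking=0.12; AND[min(a, b)] → w = 0.12
Weighted average = (0.53·52.4 + 0.60·39.0 + 0.61·64.7 + 0.12·98.0) / (0.53 + 0.60 + 0.61 + 0.12)
  = 102.3990 / 1.8600 = 55.053

55.053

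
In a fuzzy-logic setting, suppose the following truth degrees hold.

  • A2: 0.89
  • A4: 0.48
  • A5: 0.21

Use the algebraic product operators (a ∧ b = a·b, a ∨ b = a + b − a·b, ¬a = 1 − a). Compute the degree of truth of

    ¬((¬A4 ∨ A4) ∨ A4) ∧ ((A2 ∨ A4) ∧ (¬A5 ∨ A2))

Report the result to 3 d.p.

¬A4 = 1 − 0.4800 = 0.5200
¬A4 ∨ A4 = a + b − a·b on (0.5200, 0.4800) = 0.7504
(¬A4 ∨ A4) ∨ A4 = a + b − a·b on (0.7504, 0.4800) = 0.8702
¬((¬A4 ∨ A4) ∨ A4) = 1 − 0.8702 = 0.1298
A2 ∨ A4 = a + b − a·b on (0.8900, 0.4800) = 0.9428
¬A5 = 1 − 0.2100 = 0.7900
¬A5 ∨ A2 = a + b − a·b on (0.7900, 0.8900) = 0.9769
(A2 ∨ A4) ∧ (¬A5 ∨ A2) = a·b on (0.9428, 0.9769) = 0.9210
¬((¬A4 ∨ A4) ∨ A4) ∧ ((A2 ∨ A4) ∧ (¬A5 ∨ A2)) = a·b on (0.1298, 0.9210) = 0.1195

0.120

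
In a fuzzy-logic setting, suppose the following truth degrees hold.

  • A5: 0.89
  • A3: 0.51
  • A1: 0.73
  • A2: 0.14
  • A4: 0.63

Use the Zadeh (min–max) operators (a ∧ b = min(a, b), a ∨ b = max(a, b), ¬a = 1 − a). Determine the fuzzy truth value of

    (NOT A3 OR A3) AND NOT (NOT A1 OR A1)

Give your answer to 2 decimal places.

0.27

NOT A3 = 1 − 0.51 = 0.49
NOT A3 OR A3 = max(a, b) on (0.49, 0.51) = 0.51
NOT A1 = 1 − 0.73 = 0.27
NOT A1 OR A1 = max(a, b) on (0.27, 0.73) = 0.73
NOT (NOT A1 OR A1) = 1 − 0.73 = 0.27
(NOT A3 OR A3) AND NOT (NOT A1 OR A1) = min(a, b) on (0.51, 0.27) = 0.27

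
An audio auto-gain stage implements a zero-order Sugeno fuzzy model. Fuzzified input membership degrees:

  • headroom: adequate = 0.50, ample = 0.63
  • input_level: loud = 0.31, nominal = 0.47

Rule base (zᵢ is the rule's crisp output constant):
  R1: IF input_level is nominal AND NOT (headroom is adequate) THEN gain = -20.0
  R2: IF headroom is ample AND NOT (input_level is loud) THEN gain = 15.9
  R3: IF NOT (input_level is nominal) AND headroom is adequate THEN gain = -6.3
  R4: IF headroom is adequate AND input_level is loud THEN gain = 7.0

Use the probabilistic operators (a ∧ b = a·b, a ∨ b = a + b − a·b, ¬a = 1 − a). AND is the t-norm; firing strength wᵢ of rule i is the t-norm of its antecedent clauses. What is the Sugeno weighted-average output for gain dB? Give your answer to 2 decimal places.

R1 (z=-20.0): nominal=0.47, ¬adequate=1−0.50=0.50; AND[a·b] → w = 0.2350
R2 (z=15.9): ample=0.63, ¬loud=1−0.31=0.69; AND[a·b] → w = 0.4347
R3 (z=-6.3): ¬nominal=1−0.47=0.53, adequate=0.50; AND[a·b] → w = 0.2650
R4 (z=7.0): adequate=0.50, loud=0.31; AND[a·b] → w = 0.1550
Weighted average = (0.2350·-20.0 + 0.4347·15.9 + 0.2650·-6.3 + 0.1550·7.0) / (0.2350 + 0.4347 + 0.2650 + 0.1550)
  = 1.6272 / 1.0897 = 1.49

1.49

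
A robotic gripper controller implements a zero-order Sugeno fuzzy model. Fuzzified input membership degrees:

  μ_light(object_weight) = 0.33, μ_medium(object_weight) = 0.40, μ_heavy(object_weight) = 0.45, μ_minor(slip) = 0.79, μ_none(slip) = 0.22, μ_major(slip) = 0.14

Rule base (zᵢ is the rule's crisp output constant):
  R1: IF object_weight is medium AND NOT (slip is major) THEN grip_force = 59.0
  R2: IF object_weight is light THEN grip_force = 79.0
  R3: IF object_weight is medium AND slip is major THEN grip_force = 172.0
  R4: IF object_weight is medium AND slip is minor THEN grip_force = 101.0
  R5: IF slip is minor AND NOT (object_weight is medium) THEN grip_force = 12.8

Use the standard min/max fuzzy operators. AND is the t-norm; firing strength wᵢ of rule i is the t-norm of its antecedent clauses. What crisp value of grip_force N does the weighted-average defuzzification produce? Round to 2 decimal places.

65.15

R1 (z=59.0): medium=0.40, ¬major=1−0.14=0.86; AND[min(a, b)] → w = 0.40
R2 (z=79.0): light=0.33 → w = 0.33
R3 (z=172.0): medium=0.40, major=0.14; AND[min(a, b)] → w = 0.14
R4 (z=101.0): medium=0.40, minor=0.79; AND[min(a, b)] → w = 0.40
R5 (z=12.8): minor=0.79, ¬medium=1−0.40=0.60; AND[min(a, b)] → w = 0.60
Weighted average = (0.40·59.0 + 0.33·79.0 + 0.14·172.0 + 0.40·101.0 + 0.60·12.8) / (0.40 + 0.33 + 0.14 + 0.40 + 0.60)
  = 121.8300 / 1.8700 = 65.15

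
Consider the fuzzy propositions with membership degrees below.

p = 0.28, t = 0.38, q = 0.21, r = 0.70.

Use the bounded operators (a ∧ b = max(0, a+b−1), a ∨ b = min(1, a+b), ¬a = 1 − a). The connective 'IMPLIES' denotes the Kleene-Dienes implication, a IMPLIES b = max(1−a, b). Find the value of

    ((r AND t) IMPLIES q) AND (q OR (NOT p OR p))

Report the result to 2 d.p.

0.92

r AND t = max(0, a+b−1) on (0.70, 0.38) = 0.08
(r AND t) IMPLIES q  [Kleene-Dienes: max(1−a, b)] with a=0.08, b=0.21 → 0.92
NOT p = 1 − 0.28 = 0.72
NOT p OR p = min(1, a+b) on (0.72, 0.28) = 1.00
q OR (NOT p OR p) = min(1, a+b) on (0.21, 1.00) = 1.00
((r AND t) IMPLIES q) AND (q OR (NOT p OR p)) = max(0, a+b−1) on (0.92, 1.00) = 0.92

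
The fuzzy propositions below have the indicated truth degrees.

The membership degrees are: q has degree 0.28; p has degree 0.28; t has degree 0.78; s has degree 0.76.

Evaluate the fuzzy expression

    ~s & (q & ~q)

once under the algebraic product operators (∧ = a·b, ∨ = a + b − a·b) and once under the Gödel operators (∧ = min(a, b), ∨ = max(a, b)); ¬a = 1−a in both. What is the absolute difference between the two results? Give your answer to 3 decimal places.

Under algebraic product:
  ~s = 1 − 0.7600 = 0.2400
  ~q = 1 − 0.2800 = 0.7200
  q & ~q = a·b on (0.2800, 0.7200) = 0.2016
  ~s & (q & ~q) = a·b on (0.2400, 0.2016) = 0.0484
  → value = 0.0484
Under Gödel:
  ~s = 1 − 0.76 = 0.24
  ~q = 1 − 0.28 = 0.72
  q & ~q = min(a, b) on (0.28, 0.72) = 0.28
  ~s & (q & ~q) = min(a, b) on (0.24, 0.28) = 0.24
  → value = 0.2400
|0.0484 − 0.2400| = 0.192

0.192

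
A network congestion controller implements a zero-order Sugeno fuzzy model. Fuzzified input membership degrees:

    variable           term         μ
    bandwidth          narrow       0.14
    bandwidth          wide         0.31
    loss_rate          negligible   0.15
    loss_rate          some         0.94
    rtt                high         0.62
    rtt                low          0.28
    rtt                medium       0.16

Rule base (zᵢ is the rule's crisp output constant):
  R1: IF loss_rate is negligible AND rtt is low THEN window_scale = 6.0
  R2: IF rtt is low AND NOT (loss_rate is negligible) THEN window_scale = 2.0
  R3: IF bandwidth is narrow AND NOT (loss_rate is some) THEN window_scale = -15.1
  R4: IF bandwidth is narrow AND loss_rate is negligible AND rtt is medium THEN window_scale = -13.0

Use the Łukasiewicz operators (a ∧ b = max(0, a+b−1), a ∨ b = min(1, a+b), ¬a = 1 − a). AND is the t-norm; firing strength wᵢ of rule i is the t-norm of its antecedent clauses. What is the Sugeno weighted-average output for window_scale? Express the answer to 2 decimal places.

R1 (z=6.0): negligible=0.15, low=0.28; AND[max(0, a+b−1)] → w = 0.00
R2 (z=2.0): low=0.28, ¬negligible=1−0.15=0.85; AND[max(0, a+b−1)] → w = 0.13
R3 (z=-15.1): narrow=0.14, ¬some=1−0.94=0.06; AND[max(0, a+b−1)] → w = 0.00
R4 (z=-13.0): narrow=0.14, negligible=0.15, medium=0.16; AND[max(0, a+b−1)] → w = 0.00
Weighted average = (0.00·6.0 + 0.13·2.0 + 0.00·-15.1 + 0.00·-13.0) / (0.00 + 0.13 + 0.00 + 0.00)
  = 0.2600 / 0.1300 = 2.00

2.00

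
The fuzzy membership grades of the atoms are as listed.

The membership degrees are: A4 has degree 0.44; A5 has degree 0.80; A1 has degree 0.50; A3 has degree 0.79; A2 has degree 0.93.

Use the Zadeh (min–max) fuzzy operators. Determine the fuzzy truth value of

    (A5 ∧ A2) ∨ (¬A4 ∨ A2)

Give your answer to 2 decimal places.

A5 ∧ A2 = min(a, b) on (0.80, 0.93) = 0.80
¬A4 = 1 − 0.44 = 0.56
¬A4 ∨ A2 = max(a, b) on (0.56, 0.93) = 0.93
(A5 ∧ A2) ∨ (¬A4 ∨ A2) = max(a, b) on (0.80, 0.93) = 0.93

0.93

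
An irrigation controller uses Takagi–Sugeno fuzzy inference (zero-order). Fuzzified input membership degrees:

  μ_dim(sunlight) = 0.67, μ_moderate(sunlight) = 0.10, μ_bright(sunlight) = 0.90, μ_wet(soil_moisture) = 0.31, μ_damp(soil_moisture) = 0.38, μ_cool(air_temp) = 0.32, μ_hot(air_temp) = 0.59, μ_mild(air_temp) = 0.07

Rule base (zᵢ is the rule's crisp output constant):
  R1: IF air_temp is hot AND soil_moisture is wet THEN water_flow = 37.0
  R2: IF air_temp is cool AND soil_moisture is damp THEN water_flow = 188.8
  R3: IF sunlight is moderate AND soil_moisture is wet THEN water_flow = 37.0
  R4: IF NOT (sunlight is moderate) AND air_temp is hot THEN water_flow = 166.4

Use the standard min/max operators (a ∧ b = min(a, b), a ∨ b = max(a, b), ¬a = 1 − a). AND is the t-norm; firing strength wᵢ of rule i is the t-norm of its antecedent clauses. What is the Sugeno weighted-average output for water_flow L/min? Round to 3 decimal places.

R1 (z=37.0): hot=0.59, wet=0.31; AND[min(a, b)] → w = 0.31
R2 (z=188.8): cool=0.32, damp=0.38; AND[min(a, b)] → w = 0.32
R3 (z=37.0): moderate=0.10, wet=0.31; AND[min(a, b)] → w = 0.10
R4 (z=166.4): ¬moderate=1−0.10=0.90, hot=0.59; AND[min(a, b)] → w = 0.59
Weighted average = (0.31·37.0 + 0.32·188.8 + 0.10·37.0 + 0.59·166.4) / (0.31 + 0.32 + 0.10 + 0.59)
  = 173.7620 / 1.3200 = 131.638

131.638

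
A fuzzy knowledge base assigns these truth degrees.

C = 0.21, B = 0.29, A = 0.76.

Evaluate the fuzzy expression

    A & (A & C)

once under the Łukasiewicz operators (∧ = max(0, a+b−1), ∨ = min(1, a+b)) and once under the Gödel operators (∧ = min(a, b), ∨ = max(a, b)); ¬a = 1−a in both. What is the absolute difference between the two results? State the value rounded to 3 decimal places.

0.210

Under Łukasiewicz:
  A & C = max(0, a+b−1) on (0.76, 0.21) = 0.00
  A & (A & C) = max(0, a+b−1) on (0.76, 0.00) = 0.00
  → value = 0.0000
Under Gödel:
  A & C = min(a, b) on (0.76, 0.21) = 0.21
  A & (A & C) = min(a, b) on (0.76, 0.21) = 0.21
  → value = 0.2100
|0.0000 − 0.2100| = 0.210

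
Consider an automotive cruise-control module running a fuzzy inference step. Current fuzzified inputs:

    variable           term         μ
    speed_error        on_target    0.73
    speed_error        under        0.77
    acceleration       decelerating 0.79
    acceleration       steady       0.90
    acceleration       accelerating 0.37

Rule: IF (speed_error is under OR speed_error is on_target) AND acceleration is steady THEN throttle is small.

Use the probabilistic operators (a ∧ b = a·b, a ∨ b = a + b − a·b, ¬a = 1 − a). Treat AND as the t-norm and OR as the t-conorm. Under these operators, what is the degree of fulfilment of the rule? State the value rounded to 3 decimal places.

0.844

firing strength: (under=0.77 OR on_target=0.73) = 0.9379; AND[a·b] with steady=0.90 → w = 0.8441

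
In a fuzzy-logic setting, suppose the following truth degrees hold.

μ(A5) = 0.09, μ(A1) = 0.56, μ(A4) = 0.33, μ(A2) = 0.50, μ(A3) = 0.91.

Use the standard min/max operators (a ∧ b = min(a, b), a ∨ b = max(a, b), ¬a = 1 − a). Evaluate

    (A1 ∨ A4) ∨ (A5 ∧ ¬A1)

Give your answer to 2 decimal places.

0.56

A1 ∨ A4 = max(a, b) on (0.56, 0.33) = 0.56
¬A1 = 1 − 0.56 = 0.44
A5 ∧ ¬A1 = min(a, b) on (0.09, 0.44) = 0.09
(A1 ∨ A4) ∨ (A5 ∧ ¬A1) = max(a, b) on (0.56, 0.09) = 0.56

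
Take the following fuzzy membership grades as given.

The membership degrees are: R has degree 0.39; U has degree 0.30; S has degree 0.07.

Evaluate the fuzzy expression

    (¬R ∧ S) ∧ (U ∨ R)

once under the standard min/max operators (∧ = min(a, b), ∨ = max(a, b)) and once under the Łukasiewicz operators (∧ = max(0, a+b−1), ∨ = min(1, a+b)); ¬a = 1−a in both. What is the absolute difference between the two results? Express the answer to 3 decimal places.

Under standard min/max:
  ¬R = 1 − 0.39 = 0.61
  ¬R ∧ S = min(a, b) on (0.61, 0.07) = 0.07
  U ∨ R = max(a, b) on (0.30, 0.39) = 0.39
  (¬R ∧ S) ∧ (U ∨ R) = min(a, b) on (0.07, 0.39) = 0.07
  → value = 0.0700
Under Łukasiewicz:
  ¬R = 1 − 0.39 = 0.61
  ¬R ∧ S = max(0, a+b−1) on (0.61, 0.07) = 0.00
  U ∨ R = min(1, a+b) on (0.30, 0.39) = 0.69
  (¬R ∧ S) ∧ (U ∨ R) = max(0, a+b−1) on (0.00, 0.69) = 0.00
  → value = 0.0000
|0.0700 − 0.0000| = 0.070

0.070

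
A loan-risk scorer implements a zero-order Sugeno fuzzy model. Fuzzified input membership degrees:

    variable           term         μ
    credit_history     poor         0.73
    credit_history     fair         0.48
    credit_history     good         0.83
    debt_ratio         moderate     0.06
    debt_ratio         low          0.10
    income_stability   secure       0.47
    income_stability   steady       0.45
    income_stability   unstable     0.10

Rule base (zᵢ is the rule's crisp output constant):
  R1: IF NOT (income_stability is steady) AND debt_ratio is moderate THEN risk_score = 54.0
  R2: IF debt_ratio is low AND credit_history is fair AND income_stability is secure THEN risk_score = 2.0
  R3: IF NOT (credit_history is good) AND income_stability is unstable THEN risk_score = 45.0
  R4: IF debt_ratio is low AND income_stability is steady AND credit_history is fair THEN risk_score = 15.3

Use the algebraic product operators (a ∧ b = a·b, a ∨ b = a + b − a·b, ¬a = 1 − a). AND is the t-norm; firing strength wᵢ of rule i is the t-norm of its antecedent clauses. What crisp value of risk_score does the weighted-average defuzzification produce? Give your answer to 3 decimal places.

R1 (z=54.0): ¬steady=1−0.45=0.55, moderate=0.06; AND[a·b] → w = 0.0330
R2 (z=2.0): low=0.10, fair=0.48, secure=0.47; AND[a·b] → w = 0.0226
R3 (z=45.0): ¬good=1−0.83=0.17, unstable=0.10; AND[a·b] → w = 0.0170
R4 (z=15.3): low=0.10, steady=0.45, fair=0.48; AND[a·b] → w = 0.0216
Weighted average = (0.0330·54.0 + 0.0226·2.0 + 0.0170·45.0 + 0.0216·15.3) / (0.0330 + 0.0226 + 0.0170 + 0.0216)
  = 2.9226 / 0.0942 = 31.039

31.039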